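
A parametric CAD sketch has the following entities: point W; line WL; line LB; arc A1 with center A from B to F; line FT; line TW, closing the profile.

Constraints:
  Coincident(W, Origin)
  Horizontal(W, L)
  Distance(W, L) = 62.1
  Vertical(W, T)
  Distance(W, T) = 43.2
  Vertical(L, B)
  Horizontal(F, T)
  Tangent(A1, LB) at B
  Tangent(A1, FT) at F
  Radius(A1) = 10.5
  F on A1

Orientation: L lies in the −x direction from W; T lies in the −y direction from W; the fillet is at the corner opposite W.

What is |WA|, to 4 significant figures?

61.09

W is at the origin; W and L share the same y with |WL| = 62.1 and L on the −x side, so L = (-62.10, 0.000). W and T share the same x with |WT| = 43.2 and T on the −y side, so T = (0.000, -43.20). The virtual corner opposite W is at (-62.10, -43.20). The tangent condition forces AB to be normal to LB and A1 meets FT tangentially, so AF is at right angles to FT, with radius 10.5, so the center A sits 10.5 in from both sides at A = (-51.60, -32.70). Then |WA| = |A − W| = 61.09.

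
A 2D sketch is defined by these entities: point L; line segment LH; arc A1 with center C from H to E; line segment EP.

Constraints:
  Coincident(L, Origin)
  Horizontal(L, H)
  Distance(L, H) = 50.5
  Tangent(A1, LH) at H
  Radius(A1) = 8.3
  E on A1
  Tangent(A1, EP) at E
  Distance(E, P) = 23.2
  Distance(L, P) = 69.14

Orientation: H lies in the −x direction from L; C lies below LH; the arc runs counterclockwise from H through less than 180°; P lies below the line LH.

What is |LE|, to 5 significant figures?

59.113

Checks: |CE| = 8.300 ✓; ∠(CE, EP) = 90.00° ✓; |EP| = 23.20 ✓; |LP| = 69.14 ✓.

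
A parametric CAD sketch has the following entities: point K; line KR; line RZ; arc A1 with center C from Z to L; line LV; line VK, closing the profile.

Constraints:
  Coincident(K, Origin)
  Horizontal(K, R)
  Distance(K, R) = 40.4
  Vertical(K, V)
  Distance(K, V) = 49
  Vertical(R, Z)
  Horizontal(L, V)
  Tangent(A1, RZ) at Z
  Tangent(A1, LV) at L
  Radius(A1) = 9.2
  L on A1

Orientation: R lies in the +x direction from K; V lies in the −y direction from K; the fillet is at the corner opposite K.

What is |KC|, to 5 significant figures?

50.572

K is at the origin; KR is horizontal with |KR| = 40.4 and R on the +x side, so R = (40.400, 0.0000). K and V share the same x with |KV| = 49.0 and V on the −y side, so V = (0.0000, -49.000). The virtual corner opposite K is at (40.400, -49.000). Since A1 is tangent to RZ there, CZ ⟂ RZ and since A1 is tangent to LV there, CL ⟂ LV, with radius 9.2, so the center C sits 9.2 in from both sides at C = (31.200, -39.800). Then |KC| = |C − K| = 50.572.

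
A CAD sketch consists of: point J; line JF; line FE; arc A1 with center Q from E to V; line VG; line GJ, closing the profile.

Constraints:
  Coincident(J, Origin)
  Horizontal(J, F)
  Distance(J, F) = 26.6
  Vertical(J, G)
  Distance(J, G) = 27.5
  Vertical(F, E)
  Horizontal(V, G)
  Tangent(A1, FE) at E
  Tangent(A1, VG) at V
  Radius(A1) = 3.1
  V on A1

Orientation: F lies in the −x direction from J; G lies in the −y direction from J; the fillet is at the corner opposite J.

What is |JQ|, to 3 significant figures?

33.9

J is at the origin; JF is horizontal with |JF| = 26.6 and F on the −x side, so F = (-26.6, 0.00). J and G share the same x with |JG| = 27.5 and G on the −y side, so G = (0.00, -27.5). The virtual corner opposite J is at (-26.6, -27.5). Since A1 is tangent to FE there, QE ⟂ FE and since A1 is tangent to VG there, QV ⟂ VG, with radius 3.1, so the center Q sits 3.1 in from both sides at Q = (-23.5, -24.4). Then |JQ| = |Q − J| = 33.9.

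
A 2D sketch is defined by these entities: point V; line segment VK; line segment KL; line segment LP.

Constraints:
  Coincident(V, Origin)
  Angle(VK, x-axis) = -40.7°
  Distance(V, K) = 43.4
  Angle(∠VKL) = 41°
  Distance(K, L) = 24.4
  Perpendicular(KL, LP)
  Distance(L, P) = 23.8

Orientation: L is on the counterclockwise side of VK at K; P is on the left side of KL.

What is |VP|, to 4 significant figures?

9.572

V is at the origin; VK runs at -40.7° with length 43.4, so K = 43.4·(cos -40.7°, sin -40.7°) = (32.90, -28.30). ∠VKL = 41.0°, so KL runs at -40.7° + (180° − 41.0°) = 98.30° from the x-axis; with |KL| = 24.4, L = K + 24.4·(cos 98.30°, sin 98.30°) = (29.38, -4.157). The perpendicularity gives LP at right angles to KL; with |LP| = 23.8 on the left of KL, P = L + 23.8·(-0.9895, -0.1444) = (5.830, -7.592). Then |VP| = |P − V| = 9.572.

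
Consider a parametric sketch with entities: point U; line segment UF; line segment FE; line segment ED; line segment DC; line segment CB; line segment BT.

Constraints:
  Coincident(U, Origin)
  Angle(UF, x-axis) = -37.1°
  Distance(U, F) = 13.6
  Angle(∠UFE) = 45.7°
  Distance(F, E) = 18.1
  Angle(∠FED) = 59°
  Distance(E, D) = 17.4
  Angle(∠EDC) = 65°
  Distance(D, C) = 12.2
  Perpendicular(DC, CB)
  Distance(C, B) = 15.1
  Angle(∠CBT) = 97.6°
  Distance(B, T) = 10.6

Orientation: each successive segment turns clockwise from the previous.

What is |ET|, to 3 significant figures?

5.71

U is at the origin; UF runs at -37.1° with length 13.6, so F = (10.8, -8.20). ∠UFE = 45.7° gives FE at -171° from the x-axis; with |FE| = 18.1, E = (-7.05, -10.9). ∠FED = 59.0° gives ED at 67.6° from the x-axis; with |ED| = 17.4, D = (-0.419, 5.18). ∠EDC = 65.0° gives DC at -47.4° from the x-axis; with |DC| = 12.2, C = (7.84, -3.80). DC is perpendicular to CB, so CB runs at -137°; with |CB| = 15.1, B = (-3.28, -14.0). ∠CBT = 97.6° gives BT at 140° from the x-axis; with |BT| = 10.6, T = (-11.4, -7.24). Then |ET| = |T − E| = 5.71.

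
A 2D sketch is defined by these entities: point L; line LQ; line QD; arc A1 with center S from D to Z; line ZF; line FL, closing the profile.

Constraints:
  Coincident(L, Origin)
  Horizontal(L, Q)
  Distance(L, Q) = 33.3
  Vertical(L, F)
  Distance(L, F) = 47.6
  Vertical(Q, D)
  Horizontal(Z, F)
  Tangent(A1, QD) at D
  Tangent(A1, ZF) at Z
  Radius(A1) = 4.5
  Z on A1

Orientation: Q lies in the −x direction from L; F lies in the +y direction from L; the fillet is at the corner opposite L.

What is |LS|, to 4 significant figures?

51.84

L and F share the same x with |LF| = 47.6 and F on the +y side, so F = (0.000, 47.60). The virtual corner opposite L is at (-33.30, 47.60). Tangency of A1 to QD means the radius SD is perpendicular to QD and the tangent condition forces SZ to be normal to ZF, with radius 4.5, so the center S sits 4.5 in from both sides at S = (-28.80, 43.10). Then |LS| = |S − L| = 51.84.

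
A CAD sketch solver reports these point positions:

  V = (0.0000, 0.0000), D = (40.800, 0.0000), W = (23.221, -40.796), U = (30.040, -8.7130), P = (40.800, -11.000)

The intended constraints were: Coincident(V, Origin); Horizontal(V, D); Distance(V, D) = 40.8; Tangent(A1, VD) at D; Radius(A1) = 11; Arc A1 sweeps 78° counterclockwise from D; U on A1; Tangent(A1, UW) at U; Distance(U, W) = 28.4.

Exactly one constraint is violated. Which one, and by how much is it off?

Distance(U, W) = 28.4 — off by 4.40.

V = (0.00, 0.00) ✓; V.y = 0.00, D.y = 0.00 ✓; |VD| = 40.80 ✓; ∠(PD, DV) = 90.00° ✓; |PD| = 11.00 ✓; bearing(P→U) − bearing(P→D) = 78.00° ✓; |PU| = 11.00 ✓; ∠(PU, UW) = 90.00° ✓; |UW| = 32.80 ✗.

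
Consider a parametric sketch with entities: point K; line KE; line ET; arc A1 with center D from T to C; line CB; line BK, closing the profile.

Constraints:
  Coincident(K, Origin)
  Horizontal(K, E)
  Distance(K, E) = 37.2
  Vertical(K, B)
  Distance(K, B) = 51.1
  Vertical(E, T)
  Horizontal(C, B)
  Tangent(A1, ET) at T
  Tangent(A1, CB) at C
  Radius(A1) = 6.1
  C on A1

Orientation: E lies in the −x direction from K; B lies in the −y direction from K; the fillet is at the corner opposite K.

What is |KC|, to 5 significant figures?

59.820

K is at the origin; KE is horizontal with |KE| = 37.2 and E on the −x side, so E = (-37.200, 0.0000). K and B share the same x with |KB| = 51.1 and B on the −y side, so B = (0.0000, -51.100). The virtual corner opposite K is at (-37.200, -51.100). Tangency of A1 to ET means the radius DT is perpendicular to ET and since A1 is tangent to CB there, DC ⟂ CB, with radius 6.1, so the center D sits 6.1 in from both sides at D = (-31.100, -45.000). That places the tangent points at T = (-37.200, -45.000) on ET and C = (-31.100, -51.100) on CB. Then |KC| = |C − K| = 59.820.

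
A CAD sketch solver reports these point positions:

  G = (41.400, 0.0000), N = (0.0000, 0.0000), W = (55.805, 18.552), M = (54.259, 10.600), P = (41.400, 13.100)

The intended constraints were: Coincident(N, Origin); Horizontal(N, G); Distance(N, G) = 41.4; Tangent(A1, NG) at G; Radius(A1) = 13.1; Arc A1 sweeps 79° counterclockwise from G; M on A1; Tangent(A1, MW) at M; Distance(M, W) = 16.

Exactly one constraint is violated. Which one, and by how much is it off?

Distance(M, W) = 16 — off by 7.90.

N = (0.00, 0.00) ✓; N.y = 0.00, G.y = 0.00 ✓; |NG| = 41.40 ✓; ∠(PG, GN) = 90.00° ✓; |PG| = 13.10 ✓; bearing(P→M) − bearing(P→G) = 79.00° ✓; |PM| = 13.10 ✓; ∠(PM, MW) = 90.00° ✓; |MW| = 8.101 ✗.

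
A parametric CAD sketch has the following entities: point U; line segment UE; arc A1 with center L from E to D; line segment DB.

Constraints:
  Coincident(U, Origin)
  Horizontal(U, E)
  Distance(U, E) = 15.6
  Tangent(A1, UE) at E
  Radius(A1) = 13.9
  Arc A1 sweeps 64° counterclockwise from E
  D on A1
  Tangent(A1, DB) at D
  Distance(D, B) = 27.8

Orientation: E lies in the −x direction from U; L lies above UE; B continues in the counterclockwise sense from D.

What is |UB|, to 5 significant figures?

34.027

U is at the origin; U and E share the same y with |UE| = 15.6 and E on the −x side, so E = (-15.600, 0.0000). Since A1 is tangent to UE there, LE ⟂ UE, so L = E + (0, 13.9) = (-15.600, 13.900). On A1, E sits at bearing -90° from L; a 64° counterclockwise sweep puts D at bearing -26°, so D = L + 13.9·(cos -26°, sin -26°) = (-3.1068, 7.8066). A1 meets DB tangentially, so LD is at right angles to DB, so DB runs along (−sin -26°, cos -26°); with |DB| = 27.8, B = (9.0800, 32.793). Then |UB| = |B − U| = 34.027.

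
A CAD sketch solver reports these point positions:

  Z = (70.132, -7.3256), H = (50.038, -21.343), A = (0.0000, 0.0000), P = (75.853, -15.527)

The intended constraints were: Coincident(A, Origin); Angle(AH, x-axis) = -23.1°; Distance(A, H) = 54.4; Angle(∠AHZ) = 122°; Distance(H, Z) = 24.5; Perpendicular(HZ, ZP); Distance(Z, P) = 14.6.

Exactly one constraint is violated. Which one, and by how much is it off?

Distance(Z, P) = 14.6 — off by 4.60.

A = (0.00, 0.00) ✓; AH at -23.10° ✓; |AH| = 54.40 ✓; ∠AHZ = 122.0° ✓; |HZ| = 24.50 ✓; ∠(HZ, ZP) = 90.00° ✓; |ZP| = 10.00 ✗.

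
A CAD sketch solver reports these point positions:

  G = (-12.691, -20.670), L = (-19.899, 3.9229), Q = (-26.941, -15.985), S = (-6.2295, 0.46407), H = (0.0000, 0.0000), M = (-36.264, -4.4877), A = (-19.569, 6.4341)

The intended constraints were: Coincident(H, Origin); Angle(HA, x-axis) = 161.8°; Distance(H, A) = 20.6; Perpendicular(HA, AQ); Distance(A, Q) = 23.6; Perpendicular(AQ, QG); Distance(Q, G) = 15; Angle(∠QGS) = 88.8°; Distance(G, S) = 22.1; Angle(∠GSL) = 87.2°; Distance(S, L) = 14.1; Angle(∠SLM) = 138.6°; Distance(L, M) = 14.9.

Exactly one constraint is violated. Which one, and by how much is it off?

Distance(L, M) = 14.9 — off by 3.50.

H = (0.00, 0.00) ✓; HA at 161.8° ✓; |HA| = 20.60 ✓; ∠(HA, AQ) = 90.00° ✓; |AQ| = 23.60 ✓; ∠(AQ, QG) = 90.00° ✓; |QG| = 15.00 ✓; ∠QGS = 88.80° ✓; |GS| = 22.10 ✓; ∠GSL = 87.20° ✓; |SL| = 14.10 ✓; ∠SLM = 138.6° ✓; |LM| = 18.40 ✗.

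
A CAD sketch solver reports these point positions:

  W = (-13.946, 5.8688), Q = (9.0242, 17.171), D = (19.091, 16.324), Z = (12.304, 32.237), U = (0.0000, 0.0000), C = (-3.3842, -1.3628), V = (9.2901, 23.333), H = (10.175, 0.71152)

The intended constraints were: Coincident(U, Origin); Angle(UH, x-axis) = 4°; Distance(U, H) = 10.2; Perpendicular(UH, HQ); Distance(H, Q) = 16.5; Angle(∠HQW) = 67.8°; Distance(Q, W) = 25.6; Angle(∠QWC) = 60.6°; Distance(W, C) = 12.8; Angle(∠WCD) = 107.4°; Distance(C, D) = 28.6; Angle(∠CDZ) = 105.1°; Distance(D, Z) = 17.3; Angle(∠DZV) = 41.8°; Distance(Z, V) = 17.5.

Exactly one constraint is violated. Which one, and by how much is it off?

Distance(Z, V) = 17.5 — off by 8.10.

U = (0.00, 0.00) ✓; UH at 4.000° ✓; |UH| = 10.20 ✓; ∠(UH, HQ) = 90.00° ✓; |HQ| = 16.50 ✓; ∠HQW = 67.80° ✓; |QW| = 25.60 ✓; ∠QWC = 60.60° ✓; |WC| = 12.80 ✓; ∠WCD = 107.4° ✓; |CD| = 28.60 ✓; ∠CDZ = 105.1° ✓; |DZ| = 17.30 ✓; ∠DZV = 41.80° ✓; |ZV| = 9.400 ✗.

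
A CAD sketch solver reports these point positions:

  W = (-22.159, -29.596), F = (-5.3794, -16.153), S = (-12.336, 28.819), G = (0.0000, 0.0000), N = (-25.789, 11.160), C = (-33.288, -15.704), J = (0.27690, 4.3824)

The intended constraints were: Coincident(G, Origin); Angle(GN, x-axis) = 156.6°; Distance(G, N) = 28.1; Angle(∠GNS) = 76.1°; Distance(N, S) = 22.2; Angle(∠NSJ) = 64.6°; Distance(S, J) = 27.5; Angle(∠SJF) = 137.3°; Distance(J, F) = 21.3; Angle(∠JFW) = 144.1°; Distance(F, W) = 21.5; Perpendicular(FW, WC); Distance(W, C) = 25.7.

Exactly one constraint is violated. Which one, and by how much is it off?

Distance(W, C) = 25.7 — off by 7.90.

G = (0.00, 0.00) ✓; GN at 156.6° ✓; |GN| = 28.10 ✓; ∠GNS = 76.10° ✓; |NS| = 22.20 ✓; ∠NSJ = 64.60° ✓; |SJ| = 27.50 ✓; ∠SJF = 137.3° ✓; |JF| = 21.30 ✓; ∠JFW = 144.1° ✓; |FW| = 21.50 ✓; ∠(FW, WC) = 90.00° ✓; |WC| = 17.80 ✗.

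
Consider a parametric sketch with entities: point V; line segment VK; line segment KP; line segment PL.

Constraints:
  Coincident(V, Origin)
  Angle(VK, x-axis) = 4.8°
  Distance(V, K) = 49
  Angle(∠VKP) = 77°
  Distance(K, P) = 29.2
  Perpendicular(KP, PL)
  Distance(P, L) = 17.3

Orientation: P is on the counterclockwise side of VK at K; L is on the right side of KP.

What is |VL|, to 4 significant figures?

67.54

∠VKP = 77.0°, so KP runs at 4.8° + (180° − 77.0°) = 107.8° from the x-axis; with |KP| = 29.2, P = K + 29.2·(cos 107.8°, sin 107.8°) = (39.90, 31.90). KP ⟂ PL; with |PL| = 17.3 on the right of KP, L = P + 17.3·(0.9521, 0.3057) = (56.37, 37.19). Then |VL| = |L − V| = 67.54.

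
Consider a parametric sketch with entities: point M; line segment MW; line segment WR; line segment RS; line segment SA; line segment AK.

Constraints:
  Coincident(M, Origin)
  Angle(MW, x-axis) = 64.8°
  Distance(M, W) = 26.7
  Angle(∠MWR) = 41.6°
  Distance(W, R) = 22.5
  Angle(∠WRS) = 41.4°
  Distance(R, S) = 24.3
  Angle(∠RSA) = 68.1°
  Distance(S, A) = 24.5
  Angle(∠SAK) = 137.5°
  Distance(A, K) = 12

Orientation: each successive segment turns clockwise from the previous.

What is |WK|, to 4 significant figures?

18.09

M is at the origin; MW runs at 64.8° with length 26.7, so W = (11.37, 24.16). ∠MWR = 41.6° gives WR at -73.60° from the x-axis; with |WR| = 22.5, R = (17.72, 2.574). ∠WRS = 41.4° gives RS at 147.8° from the x-axis; with |RS| = 24.3, S = (-2.842, 15.52). ∠RSA = 68.1° gives SA at 35.90° from the x-axis; with |SA| = 24.5, A = (17.00, 29.89). ∠SAK = 137.5° gives AK at -6.600° from the x-axis; with |AK| = 12.0, K = (28.92, 28.51). Then |WK| = |K − W| = 18.09.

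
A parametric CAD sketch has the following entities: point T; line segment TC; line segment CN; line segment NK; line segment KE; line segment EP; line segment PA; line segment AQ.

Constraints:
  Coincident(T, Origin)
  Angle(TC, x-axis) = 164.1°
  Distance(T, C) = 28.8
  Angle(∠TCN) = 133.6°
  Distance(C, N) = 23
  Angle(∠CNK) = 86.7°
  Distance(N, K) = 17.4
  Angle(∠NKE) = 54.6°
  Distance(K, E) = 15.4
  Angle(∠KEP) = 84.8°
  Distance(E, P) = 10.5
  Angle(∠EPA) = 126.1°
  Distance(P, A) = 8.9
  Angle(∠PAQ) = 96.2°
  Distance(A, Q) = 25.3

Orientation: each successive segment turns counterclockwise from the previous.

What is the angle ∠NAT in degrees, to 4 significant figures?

47.19°

∠KEP = 84.8° gives EP at 164.4° from the x-axis; with |EP| = 10.5, P = (-42.48, -1.023). ∠EPA = 126.1° gives PA at -141.7° from the x-axis; with |PA| = 8.9, A = (-49.47, -6.539). Then cos ∠NAT = AN·AT / (|AN||AT|), giving 47.19°.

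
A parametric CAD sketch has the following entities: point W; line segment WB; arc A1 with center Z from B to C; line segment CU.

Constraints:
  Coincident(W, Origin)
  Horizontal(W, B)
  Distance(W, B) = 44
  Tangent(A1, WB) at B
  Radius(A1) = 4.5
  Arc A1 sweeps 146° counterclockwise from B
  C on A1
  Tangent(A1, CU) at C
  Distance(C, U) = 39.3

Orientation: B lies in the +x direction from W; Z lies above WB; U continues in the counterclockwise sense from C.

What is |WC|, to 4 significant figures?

47.24

Tangency of A1 to WB means the radius ZB is perpendicular to WB, so Z = B + (0, 4.5) = (44.00, 4.500). On A1, B sits at bearing -90° from Z; a 146° counterclockwise sweep puts C at bearing 56°, so C = Z + 4.5·(cos 56°, sin 56°) = (46.52, 8.231). Then |WC| = |C − W| = 47.24.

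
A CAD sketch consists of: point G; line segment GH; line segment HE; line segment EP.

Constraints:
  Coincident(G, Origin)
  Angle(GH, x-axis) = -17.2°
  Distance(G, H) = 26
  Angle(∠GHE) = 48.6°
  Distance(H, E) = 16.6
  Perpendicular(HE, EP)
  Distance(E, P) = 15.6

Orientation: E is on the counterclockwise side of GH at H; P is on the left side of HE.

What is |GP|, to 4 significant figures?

3.948

G is at the origin; GH runs at -17.2° with length 26.0, so H = 26.0·(cos -17.2°, sin -17.2°) = (24.84, -7.688). ∠GHE = 48.6°, so HE runs at -17.2° + (180° − 48.6°) = 114.2° from the x-axis; with |HE| = 16.6, E = H + 16.6·(cos 114.2°, sin 114.2°) = (18.03, 7.453). HE is perpendicular to EP; with |EP| = 15.6 on the left of HE, P = E + 15.6·(-0.9121, -0.4099) = (3.803, 1.058). Then |GP| = |P − G| = 3.948.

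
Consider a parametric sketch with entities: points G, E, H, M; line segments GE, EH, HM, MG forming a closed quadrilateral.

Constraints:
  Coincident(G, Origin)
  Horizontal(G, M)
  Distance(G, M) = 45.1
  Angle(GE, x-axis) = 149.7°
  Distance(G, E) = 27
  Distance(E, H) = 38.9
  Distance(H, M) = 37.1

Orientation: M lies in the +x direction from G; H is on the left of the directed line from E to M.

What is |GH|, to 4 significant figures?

26.03

Checks: G.y = 0.00, M.y = 0.00 ✓; |EH| = 38.90 ✓; |HM| = 37.10 ✓.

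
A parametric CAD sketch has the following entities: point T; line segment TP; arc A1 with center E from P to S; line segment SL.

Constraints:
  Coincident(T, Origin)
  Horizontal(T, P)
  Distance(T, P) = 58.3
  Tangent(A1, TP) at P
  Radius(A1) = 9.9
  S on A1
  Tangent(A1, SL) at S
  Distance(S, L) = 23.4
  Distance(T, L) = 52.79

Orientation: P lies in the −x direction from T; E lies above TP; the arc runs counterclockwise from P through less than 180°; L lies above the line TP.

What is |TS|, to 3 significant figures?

49.3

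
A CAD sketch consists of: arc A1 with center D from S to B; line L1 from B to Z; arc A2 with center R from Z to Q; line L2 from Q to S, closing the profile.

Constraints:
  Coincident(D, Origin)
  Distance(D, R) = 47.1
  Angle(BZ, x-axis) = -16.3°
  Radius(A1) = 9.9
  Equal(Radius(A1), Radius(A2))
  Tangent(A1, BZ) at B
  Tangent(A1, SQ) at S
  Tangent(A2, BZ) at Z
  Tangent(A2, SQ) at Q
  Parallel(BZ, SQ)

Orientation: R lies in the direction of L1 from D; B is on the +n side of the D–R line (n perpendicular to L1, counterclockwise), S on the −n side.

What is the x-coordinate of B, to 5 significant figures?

2.7786

The slot axis is L1's direction at -16.3°, so u = (cos -16.3°, sin -16.3°) = (0.95981, -0.28067) and n = (−sin -16.3°, cos -16.3°) = (0.28067, 0.95981). D is at the origin and R lies 47.1 along u from D, so R = 47.1·u = (45.207, -13.219). Tangency of A1 to both parallel lines with radius 9.9 puts B and S at D ± 9.9·n: B = (2.7786, 9.5021), S = (-2.7786, -9.5021). So B.x = 2.7786.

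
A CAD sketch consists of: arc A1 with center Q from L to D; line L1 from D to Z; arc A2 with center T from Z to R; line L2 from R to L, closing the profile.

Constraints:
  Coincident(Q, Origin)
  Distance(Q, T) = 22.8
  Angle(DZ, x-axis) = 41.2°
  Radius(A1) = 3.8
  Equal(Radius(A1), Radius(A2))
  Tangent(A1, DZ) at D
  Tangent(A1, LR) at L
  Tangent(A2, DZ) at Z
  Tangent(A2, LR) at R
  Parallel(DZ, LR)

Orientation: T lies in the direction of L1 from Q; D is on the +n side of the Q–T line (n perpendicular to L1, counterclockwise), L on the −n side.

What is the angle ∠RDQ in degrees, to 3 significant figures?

71.6°

The slot axis is L1's direction at 41.2°, so u = (cos 41.2°, sin 41.2°) = (0.752, 0.659) and n = (−sin 41.2°, cos 41.2°) = (-0.659, 0.752). Q is at the origin and T lies 22.8 along u from Q, so T = 22.8·u = (17.2, 15.0). Tangency of A1 to both parallel lines with radius 3.8 puts D and L at Q ± 3.8·n: D = (-2.50, 2.86), L = (2.50, -2.86). Equal radii place Z and R the same way about T: Z = T + 3.8·n = (14.7, 17.9), R = T − 3.8·n = (19.7, 12.2). Then cos ∠RDQ = DR·DQ / (|DR||DQ|), giving 71.6°.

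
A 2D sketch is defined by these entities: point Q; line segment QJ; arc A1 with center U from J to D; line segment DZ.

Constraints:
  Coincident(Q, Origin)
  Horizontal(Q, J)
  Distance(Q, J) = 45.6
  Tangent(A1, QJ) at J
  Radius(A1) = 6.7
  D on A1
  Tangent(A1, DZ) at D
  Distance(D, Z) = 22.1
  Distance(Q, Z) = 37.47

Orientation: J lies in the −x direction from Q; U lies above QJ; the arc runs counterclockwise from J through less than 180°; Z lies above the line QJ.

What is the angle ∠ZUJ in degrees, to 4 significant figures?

135.6°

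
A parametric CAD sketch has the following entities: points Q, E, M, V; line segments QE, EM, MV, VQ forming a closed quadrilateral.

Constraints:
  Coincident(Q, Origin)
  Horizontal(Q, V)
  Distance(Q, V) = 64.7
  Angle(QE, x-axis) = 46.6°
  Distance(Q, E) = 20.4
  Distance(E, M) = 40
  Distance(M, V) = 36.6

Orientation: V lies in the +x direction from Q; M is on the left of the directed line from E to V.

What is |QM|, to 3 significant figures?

59.7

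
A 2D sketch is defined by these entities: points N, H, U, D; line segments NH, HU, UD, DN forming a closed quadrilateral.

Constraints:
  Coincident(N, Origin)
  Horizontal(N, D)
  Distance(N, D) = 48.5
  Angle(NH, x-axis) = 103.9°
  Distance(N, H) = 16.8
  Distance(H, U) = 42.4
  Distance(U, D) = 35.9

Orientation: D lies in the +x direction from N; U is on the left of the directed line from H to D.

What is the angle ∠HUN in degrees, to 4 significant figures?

20.13°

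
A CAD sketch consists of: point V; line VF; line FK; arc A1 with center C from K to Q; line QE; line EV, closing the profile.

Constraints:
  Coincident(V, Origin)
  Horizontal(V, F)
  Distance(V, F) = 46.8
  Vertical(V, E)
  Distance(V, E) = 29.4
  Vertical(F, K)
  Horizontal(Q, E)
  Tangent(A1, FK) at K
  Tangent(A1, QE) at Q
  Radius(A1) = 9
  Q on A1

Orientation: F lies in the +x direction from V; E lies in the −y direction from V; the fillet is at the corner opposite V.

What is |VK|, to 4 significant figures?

51.05

V is at the origin; VF is horizontal with |VF| = 46.8 and F on the +x side, so F = (46.80, 0.000). V and E share the same x with |VE| = 29.4 and E on the −y side, so E = (0.000, -29.40). The virtual corner opposite V is at (46.80, -29.40). Since A1 is tangent to FK there, CK ⟂ FK and A1 meets QE tangentially, so CQ is at right angles to QE, with radius 9.0, so the center C sits 9.0 in from both sides at C = (37.80, -20.40). That places the tangent points at K = (46.80, -20.40) on FK and Q = (37.80, -29.40) on QE. Then |VK| = |K − V| = 51.05.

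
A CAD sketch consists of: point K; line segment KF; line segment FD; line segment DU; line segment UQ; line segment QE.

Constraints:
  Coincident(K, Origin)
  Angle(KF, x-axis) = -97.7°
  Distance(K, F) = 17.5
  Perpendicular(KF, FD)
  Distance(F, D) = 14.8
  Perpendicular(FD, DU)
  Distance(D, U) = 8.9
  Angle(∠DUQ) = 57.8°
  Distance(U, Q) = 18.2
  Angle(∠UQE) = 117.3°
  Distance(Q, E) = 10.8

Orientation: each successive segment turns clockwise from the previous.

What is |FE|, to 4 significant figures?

11.56

K is at the origin; KF runs at -97.7° with length 17.5, so F = (-2.345, -17.34). The perpendicularity gives FD at right angles to KF, so FD runs at 172.3°; with |FD| = 14.8, D = (-17.01, -15.36). The perpendicularity gives DU at right angles to FD, so DU runs at 82.30°; with |DU| = 8.9, U = (-15.82, -6.539). ∠DUQ = 57.8° gives UQ at -39.90° from the x-axis; with |UQ| = 18.2, Q = (-1.856, -18.21). ∠UQE = 117.3° gives QE at -102.6° from the x-axis; with |QE| = 10.8, E = (-4.212, -28.75). Then |FE| = |E − F| = 11.56.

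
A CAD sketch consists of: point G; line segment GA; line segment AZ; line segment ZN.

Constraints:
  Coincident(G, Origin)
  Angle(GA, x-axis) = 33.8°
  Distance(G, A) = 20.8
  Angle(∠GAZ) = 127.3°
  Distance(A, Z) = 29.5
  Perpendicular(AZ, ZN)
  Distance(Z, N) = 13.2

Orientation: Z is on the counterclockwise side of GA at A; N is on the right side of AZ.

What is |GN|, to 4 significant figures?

51.55

G is at the origin; GA runs at 33.8° with length 20.8, so A = 20.8·(cos 33.8°, sin 33.8°) = (17.28, 11.57). ∠GAZ = 127.3°, so AZ runs at 33.8° + (180° − 127.3°) = 86.50° from the x-axis; with |AZ| = 29.5, Z = A + 29.5·(cos 86.50°, sin 86.50°) = (19.09, 41.02). AZ is perpendicular to ZN; with |ZN| = 13.2 on the right of AZ, N = Z + 13.2·(0.9981, -0.06105) = (32.26, 40.21). Then |GN| = |N − G| = 51.55.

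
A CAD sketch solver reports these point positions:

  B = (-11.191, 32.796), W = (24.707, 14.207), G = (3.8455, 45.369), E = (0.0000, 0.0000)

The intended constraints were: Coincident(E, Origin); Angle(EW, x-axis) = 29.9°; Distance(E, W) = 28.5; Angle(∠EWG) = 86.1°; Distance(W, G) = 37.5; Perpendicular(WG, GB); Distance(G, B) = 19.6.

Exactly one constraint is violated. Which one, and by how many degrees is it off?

Perpendicular(WG, GB) — off by 6.10°.

E = (0.00, 0.00) ✓; EW at 29.90° ✓; |EW| = 28.50 ✓; ∠EWG = 86.10° ✓; |WG| = 37.50 ✓; ∠(WG, GB) = 96.10° ✗; |GB| = 19.60 ✓.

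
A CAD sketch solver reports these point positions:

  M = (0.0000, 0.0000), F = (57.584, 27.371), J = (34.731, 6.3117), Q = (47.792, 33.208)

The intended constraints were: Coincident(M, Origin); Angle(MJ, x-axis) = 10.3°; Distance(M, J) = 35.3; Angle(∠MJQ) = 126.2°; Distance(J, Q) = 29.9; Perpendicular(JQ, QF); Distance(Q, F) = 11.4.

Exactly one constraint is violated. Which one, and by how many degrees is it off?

Perpendicular(JQ, QF) — off by 4.90°.

M = (0.00, 0.00) ✓; MJ at 10.30° ✓; |MJ| = 35.30 ✓; ∠MJQ = 126.2° ✓; |JQ| = 29.90 ✓; ∠(JQ, QF) = 94.90° ✗; |QF| = 11.40 ✓.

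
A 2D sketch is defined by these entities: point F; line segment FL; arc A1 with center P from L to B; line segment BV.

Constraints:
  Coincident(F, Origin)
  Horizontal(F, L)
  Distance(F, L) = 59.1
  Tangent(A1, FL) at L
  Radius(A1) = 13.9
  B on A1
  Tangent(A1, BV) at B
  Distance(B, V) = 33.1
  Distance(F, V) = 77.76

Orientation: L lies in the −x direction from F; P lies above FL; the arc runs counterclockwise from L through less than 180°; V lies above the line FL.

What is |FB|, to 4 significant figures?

50.31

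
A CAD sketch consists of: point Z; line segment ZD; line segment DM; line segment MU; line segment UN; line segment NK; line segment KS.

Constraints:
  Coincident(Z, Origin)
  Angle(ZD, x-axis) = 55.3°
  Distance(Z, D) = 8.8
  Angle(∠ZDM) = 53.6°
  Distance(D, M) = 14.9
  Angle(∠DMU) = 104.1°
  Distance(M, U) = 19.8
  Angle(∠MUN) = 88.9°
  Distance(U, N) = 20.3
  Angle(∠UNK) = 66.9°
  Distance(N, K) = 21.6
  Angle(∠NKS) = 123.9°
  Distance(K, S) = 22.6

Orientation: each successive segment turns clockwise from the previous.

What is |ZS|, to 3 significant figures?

23.6

Z is at the origin; ZD runs at 55.3° with length 8.8, so D = (5.01, 7.23). ∠ZDM = 53.6° gives DM at -71.1° from the x-axis; with |DM| = 14.9, M = (9.84, -6.86). ∠DMU = 104.1° gives MU at -147° from the x-axis; with |MU| = 19.8, U = (-6.77, -17.6). ∠MUN = 88.9° gives UN at 122° from the x-axis; with |UN| = 20.3, N = (-17.5, -0.412). ∠UNK = 66.9° gives NK at 8.80° from the x-axis; with |NK| = 21.6, K = (3.85, 2.89). ∠NKS = 123.9° gives KS at -47.3° from the x-axis; with |KS| = 22.6, S = (19.2, -13.7). Then |ZS| = |S − Z| = 23.6.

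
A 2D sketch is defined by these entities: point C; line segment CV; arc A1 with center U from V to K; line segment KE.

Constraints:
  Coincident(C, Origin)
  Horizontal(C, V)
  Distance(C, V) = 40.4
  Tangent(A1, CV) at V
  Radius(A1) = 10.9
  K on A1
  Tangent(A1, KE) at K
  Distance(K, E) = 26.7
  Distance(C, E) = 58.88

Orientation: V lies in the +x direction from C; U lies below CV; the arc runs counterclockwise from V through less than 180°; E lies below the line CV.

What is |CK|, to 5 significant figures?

34.789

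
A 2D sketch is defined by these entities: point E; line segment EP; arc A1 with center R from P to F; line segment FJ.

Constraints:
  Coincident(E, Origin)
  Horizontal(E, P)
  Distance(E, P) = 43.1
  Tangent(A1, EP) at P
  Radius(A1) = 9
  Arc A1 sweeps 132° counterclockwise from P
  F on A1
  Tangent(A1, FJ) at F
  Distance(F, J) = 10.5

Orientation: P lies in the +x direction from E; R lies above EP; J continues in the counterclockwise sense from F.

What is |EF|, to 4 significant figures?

52.01

E is at the origin; EP is horizontal with |EP| = 43.1 and P on the +x side, so P = (43.10, 0.000). The tangent condition forces RP to be normal to EP, so R = P + (0, 9) = (43.10, 9.000). On A1, P sits at bearing -90° from R; a 132° counterclockwise sweep puts F at bearing 42°, so F = R + 9.0·(cos 42°, sin 42°) = (49.79, 15.02). Then |EF| = |F − E| = 52.01.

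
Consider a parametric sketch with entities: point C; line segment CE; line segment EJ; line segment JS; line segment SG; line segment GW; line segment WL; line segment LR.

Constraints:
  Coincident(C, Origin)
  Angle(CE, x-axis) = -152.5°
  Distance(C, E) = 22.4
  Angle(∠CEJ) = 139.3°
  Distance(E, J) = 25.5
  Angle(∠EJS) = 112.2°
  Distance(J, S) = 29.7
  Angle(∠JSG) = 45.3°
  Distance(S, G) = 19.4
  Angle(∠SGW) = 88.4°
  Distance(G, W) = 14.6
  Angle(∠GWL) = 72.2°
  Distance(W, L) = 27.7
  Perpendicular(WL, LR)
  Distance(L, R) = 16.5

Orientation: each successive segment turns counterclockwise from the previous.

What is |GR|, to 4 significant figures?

23.38

∠GWL = 72.2° gives WL at -69.90° from the x-axis; with |WL| = 27.7, L = (-13.28, -61.85). WL ⟂ LR, so LR runs at 20.10°; with |LR| = 16.5, R = (2.215, -56.18). Then |GR| = |R − G| = 23.38.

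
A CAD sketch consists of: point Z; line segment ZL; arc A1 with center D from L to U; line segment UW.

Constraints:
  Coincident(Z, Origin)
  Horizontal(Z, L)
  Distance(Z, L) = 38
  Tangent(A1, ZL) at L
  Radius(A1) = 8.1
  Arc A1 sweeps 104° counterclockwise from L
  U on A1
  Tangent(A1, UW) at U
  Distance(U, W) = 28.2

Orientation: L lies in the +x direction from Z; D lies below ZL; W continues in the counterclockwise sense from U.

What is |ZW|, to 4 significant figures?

52.60

On A1, L sits at bearing 90° from D; a 104° counterclockwise sweep puts U at bearing 194°, so U = D + 8.1·(cos 194°, sin 194°) = (30.14, -10.06). The tangent condition forces DU to be normal to UW, so UW runs along (−sin 194°, cos 194°); with |UW| = 28.2, W = (36.96, -37.42). Then |ZW| = |W − Z| = 52.60.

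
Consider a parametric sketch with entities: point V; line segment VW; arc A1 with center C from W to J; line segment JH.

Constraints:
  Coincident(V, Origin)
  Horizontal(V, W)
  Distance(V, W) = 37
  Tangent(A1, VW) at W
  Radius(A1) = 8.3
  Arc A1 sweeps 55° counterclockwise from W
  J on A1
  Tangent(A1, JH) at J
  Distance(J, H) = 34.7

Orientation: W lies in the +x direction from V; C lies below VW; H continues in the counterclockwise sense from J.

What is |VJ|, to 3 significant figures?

30.4

A1 meets VW tangentially, so CW is at right angles to VW, so C = W + (0, -8.3) = (37.0, -8.30). On A1, W sits at bearing 90° from C; a 55° counterclockwise sweep puts J at bearing 145°, so J = C + 8.3·(cos 145°, sin 145°) = (30.2, -3.54). Then |VJ| = |J − V| = 30.4.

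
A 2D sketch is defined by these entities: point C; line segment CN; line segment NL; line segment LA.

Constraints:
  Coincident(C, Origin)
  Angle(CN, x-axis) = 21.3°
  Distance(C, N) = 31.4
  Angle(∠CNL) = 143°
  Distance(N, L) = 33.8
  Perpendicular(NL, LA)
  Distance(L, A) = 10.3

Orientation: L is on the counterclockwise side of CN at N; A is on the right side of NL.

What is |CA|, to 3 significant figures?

65.7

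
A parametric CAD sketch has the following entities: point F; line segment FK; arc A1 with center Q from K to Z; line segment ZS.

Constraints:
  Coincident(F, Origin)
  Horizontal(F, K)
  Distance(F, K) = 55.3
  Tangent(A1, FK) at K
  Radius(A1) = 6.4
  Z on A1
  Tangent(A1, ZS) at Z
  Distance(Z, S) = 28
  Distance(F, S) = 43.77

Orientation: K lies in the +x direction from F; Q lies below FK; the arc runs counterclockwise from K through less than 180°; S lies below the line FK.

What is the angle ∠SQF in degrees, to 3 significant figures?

51.1°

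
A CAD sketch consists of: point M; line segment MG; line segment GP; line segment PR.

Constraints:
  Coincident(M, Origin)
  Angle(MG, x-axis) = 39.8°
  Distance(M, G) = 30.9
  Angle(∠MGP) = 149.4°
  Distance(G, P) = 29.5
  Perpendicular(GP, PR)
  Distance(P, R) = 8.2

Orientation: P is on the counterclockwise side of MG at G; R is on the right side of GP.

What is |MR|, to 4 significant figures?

60.99

∠MGP = 149.4°, so GP runs at 39.8° + (180° − 149.4°) = 70.40° from the x-axis; with |GP| = 29.5, P = G + 29.5·(cos 70.40°, sin 70.40°) = (33.64, 47.57). GP is perpendicular to PR; with |PR| = 8.2 on the right of GP, R = P + 8.2·(0.9421, -0.3355) = (41.36, 44.82). Then |MR| = |R − M| = 60.99.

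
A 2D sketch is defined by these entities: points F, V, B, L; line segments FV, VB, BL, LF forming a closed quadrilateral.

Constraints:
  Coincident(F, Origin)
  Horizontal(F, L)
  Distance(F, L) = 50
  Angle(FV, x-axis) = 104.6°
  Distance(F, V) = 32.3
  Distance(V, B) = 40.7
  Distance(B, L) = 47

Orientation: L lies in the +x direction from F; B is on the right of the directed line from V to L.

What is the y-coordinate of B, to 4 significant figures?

-7.702

Checks: |VB| = 40.70 ✓; |BL| = 47.00 ✓.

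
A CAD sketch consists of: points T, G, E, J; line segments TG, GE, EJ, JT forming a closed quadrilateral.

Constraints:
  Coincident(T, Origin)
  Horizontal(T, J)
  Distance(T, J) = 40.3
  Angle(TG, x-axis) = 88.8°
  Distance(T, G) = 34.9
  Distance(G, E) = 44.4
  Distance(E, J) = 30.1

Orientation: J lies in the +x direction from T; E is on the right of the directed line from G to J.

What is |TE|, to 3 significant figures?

14.0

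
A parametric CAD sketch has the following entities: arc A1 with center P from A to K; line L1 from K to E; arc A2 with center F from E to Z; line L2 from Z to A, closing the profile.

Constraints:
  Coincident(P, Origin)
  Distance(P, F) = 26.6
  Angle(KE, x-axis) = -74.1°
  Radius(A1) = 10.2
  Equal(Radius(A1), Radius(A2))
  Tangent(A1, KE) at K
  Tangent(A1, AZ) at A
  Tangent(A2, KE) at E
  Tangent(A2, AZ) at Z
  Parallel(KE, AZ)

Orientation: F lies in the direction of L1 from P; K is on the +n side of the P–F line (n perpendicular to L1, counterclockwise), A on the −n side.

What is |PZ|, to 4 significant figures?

28.49

The slot axis is L1's direction at -74.1°, so u = (cos -74.1°, sin -74.1°) = (0.2740, -0.9617) and n = (−sin -74.1°, cos -74.1°) = (0.9617, 0.2740). P is at the origin and F lies 26.6 along u from P, so F = 26.6·u = (7.287, -25.58). Tangency of A1 to both parallel lines with radius 10.2 puts K and A at P ± 10.2·n: K = (9.810, 2.794), A = (-9.810, -2.794). Equal radii place E and Z the same way about F: E = F + 10.2·n = (17.10, -22.79), Z = F − 10.2·n = (-2.522, -28.38). Then |PZ| = |Z − P| = 28.49.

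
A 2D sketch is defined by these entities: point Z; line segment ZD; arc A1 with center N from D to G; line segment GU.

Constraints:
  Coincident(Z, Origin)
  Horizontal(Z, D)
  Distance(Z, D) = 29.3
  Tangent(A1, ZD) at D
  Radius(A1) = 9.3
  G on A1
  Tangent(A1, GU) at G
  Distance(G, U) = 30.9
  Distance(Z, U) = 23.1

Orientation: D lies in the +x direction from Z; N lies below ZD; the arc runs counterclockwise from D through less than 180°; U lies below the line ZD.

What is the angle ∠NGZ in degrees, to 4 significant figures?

138.0°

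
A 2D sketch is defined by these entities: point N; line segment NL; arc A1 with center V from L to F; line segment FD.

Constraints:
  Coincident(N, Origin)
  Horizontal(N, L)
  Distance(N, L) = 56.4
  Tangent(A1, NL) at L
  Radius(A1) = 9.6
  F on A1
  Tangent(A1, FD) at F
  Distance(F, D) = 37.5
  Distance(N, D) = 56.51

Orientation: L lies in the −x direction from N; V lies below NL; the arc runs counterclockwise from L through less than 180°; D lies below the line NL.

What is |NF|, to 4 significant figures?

65.29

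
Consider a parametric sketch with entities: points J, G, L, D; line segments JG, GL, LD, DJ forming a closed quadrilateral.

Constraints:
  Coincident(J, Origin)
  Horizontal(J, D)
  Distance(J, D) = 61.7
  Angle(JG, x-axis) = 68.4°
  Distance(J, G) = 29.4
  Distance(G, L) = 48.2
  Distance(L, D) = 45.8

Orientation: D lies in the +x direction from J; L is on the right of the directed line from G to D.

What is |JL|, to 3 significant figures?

28.5

Checks: |GL| = 48.20 ✓; |LD| = 45.80 ✓.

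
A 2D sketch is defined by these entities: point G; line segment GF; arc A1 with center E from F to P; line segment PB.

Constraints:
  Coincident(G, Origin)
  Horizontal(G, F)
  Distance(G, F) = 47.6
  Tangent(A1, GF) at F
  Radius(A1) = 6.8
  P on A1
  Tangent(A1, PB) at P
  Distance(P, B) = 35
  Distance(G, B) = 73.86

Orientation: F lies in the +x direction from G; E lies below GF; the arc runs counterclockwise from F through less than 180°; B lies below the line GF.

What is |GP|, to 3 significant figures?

43.5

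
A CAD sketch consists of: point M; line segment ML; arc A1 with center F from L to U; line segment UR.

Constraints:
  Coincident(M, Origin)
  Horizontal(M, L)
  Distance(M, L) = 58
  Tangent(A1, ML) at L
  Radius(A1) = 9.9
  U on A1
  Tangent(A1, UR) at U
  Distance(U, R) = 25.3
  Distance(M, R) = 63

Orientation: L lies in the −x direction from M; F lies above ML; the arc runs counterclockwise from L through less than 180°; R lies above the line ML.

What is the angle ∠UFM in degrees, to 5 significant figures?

17.225°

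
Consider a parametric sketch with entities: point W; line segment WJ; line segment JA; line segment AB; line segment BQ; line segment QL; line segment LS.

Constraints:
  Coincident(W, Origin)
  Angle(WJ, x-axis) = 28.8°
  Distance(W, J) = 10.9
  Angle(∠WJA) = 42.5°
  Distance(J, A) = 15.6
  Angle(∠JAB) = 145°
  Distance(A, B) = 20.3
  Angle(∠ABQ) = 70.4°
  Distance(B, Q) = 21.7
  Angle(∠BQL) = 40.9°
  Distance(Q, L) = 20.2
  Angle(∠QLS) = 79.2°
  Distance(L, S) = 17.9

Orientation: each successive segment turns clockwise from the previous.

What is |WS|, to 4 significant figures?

27.97

W is at the origin; WJ runs at 28.8° with length 10.9, so J = (9.552, 5.251). ∠WJA = 42.5° gives JA at -108.7° from the x-axis; with |JA| = 15.6, A = (4.550, -9.525). ∠JAB = 145.0° gives AB at -143.7° from the x-axis; with |AB| = 20.3, B = (-11.81, -21.54). ∠ABQ = 70.4° gives BQ at 106.7° from the x-axis; with |BQ| = 21.7, Q = (-18.05, -0.7585). ∠BQL = 40.9° gives QL at -32.40° from the x-axis; with |QL| = 20.2, L = (-0.9905, -11.58). ∠QLS = 79.2° gives LS at -133.2° from the x-axis; with |LS| = 17.9, S = (-13.24, -24.63). Then |WS| = |S − W| = 27.97.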